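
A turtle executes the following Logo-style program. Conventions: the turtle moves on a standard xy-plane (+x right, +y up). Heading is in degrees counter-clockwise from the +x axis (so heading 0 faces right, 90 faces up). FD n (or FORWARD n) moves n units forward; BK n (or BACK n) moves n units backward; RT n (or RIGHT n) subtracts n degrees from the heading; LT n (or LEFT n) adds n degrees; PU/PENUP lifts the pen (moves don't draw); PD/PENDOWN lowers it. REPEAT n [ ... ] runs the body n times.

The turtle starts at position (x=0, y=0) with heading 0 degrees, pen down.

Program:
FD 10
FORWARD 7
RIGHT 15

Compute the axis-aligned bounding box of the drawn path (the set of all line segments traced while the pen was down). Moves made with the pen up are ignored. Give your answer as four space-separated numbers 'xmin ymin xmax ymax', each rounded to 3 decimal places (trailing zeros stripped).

Answer: 0 0 17 0

Derivation:
Executing turtle program step by step:
Start: pos=(0,0), heading=0, pen down
FD 10: (0,0) -> (10,0) [heading=0, draw]
FD 7: (10,0) -> (17,0) [heading=0, draw]
RT 15: heading 0 -> 345
Final: pos=(17,0), heading=345, 2 segment(s) drawn

Segment endpoints: x in {0, 10, 17}, y in {0}
xmin=0, ymin=0, xmax=17, ymax=0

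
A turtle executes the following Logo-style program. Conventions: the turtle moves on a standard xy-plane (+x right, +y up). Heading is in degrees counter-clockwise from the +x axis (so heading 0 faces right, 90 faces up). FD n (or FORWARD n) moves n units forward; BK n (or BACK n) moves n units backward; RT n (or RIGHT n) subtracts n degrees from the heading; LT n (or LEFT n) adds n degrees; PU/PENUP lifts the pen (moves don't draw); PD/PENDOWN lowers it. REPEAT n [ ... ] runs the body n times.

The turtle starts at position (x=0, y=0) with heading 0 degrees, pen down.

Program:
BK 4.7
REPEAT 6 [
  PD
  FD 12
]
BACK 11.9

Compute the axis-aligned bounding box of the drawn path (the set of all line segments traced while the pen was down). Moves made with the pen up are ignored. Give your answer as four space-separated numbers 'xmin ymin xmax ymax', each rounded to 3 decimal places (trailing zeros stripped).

Answer: -4.7 0 67.3 0

Derivation:
Executing turtle program step by step:
Start: pos=(0,0), heading=0, pen down
BK 4.7: (0,0) -> (-4.7,0) [heading=0, draw]
REPEAT 6 [
  -- iteration 1/6 --
  PD: pen down
  FD 12: (-4.7,0) -> (7.3,0) [heading=0, draw]
  -- iteration 2/6 --
  PD: pen down
  FD 12: (7.3,0) -> (19.3,0) [heading=0, draw]
  -- iteration 3/6 --
  PD: pen down
  FD 12: (19.3,0) -> (31.3,0) [heading=0, draw]
  -- iteration 4/6 --
  PD: pen down
  FD 12: (31.3,0) -> (43.3,0) [heading=0, draw]
  -- iteration 5/6 --
  PD: pen down
  FD 12: (43.3,0) -> (55.3,0) [heading=0, draw]
  -- iteration 6/6 --
  PD: pen down
  FD 12: (55.3,0) -> (67.3,0) [heading=0, draw]
]
BK 11.9: (67.3,0) -> (55.4,0) [heading=0, draw]
Final: pos=(55.4,0), heading=0, 8 segment(s) drawn

Segment endpoints: x in {-4.7, 0, 7.3, 19.3, 31.3, 43.3, 55.3, 55.4, 67.3}, y in {0}
xmin=-4.7, ymin=0, xmax=67.3, ymax=0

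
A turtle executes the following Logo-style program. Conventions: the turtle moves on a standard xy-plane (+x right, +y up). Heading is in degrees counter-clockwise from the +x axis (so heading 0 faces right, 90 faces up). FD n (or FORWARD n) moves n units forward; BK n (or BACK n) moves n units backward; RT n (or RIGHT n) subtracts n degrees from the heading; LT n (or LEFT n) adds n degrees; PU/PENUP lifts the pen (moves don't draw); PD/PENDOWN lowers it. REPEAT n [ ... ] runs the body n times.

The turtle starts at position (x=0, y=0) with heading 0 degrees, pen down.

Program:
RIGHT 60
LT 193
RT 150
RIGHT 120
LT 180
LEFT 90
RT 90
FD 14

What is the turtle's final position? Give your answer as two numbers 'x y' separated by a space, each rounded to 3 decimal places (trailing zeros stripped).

Executing turtle program step by step:
Start: pos=(0,0), heading=0, pen down
RT 60: heading 0 -> 300
LT 193: heading 300 -> 133
RT 150: heading 133 -> 343
RT 120: heading 343 -> 223
LT 180: heading 223 -> 43
LT 90: heading 43 -> 133
RT 90: heading 133 -> 43
FD 14: (0,0) -> (10.239,9.548) [heading=43, draw]
Final: pos=(10.239,9.548), heading=43, 1 segment(s) drawn

Answer: 10.239 9.548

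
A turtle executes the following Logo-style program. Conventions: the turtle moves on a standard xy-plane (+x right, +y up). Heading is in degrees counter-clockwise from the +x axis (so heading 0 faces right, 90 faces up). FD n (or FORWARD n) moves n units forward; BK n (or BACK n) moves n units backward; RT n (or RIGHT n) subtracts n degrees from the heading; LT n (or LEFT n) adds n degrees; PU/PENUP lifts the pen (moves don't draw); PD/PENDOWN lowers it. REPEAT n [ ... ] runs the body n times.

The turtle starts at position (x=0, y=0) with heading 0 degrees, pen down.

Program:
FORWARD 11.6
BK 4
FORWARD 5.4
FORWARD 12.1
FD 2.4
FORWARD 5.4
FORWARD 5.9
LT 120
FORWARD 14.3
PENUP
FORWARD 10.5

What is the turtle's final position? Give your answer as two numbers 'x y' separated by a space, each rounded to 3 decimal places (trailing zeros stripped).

Answer: 26.4 21.477

Derivation:
Executing turtle program step by step:
Start: pos=(0,0), heading=0, pen down
FD 11.6: (0,0) -> (11.6,0) [heading=0, draw]
BK 4: (11.6,0) -> (7.6,0) [heading=0, draw]
FD 5.4: (7.6,0) -> (13,0) [heading=0, draw]
FD 12.1: (13,0) -> (25.1,0) [heading=0, draw]
FD 2.4: (25.1,0) -> (27.5,0) [heading=0, draw]
FD 5.4: (27.5,0) -> (32.9,0) [heading=0, draw]
FD 5.9: (32.9,0) -> (38.8,0) [heading=0, draw]
LT 120: heading 0 -> 120
FD 14.3: (38.8,0) -> (31.65,12.384) [heading=120, draw]
PU: pen up
FD 10.5: (31.65,12.384) -> (26.4,21.477) [heading=120, move]
Final: pos=(26.4,21.477), heading=120, 8 segment(s) drawn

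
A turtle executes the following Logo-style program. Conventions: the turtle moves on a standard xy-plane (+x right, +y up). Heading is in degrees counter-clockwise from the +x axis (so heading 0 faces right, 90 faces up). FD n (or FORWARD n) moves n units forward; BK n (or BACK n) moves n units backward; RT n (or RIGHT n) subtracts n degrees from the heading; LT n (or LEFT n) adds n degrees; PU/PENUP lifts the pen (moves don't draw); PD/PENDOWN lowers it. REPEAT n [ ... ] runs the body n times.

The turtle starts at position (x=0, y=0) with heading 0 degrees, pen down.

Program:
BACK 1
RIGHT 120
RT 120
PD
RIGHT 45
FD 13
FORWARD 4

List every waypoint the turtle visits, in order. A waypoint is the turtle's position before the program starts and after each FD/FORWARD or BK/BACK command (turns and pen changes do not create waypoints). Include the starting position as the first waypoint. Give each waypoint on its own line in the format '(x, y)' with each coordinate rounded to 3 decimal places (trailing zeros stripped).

Executing turtle program step by step:
Start: pos=(0,0), heading=0, pen down
BK 1: (0,0) -> (-1,0) [heading=0, draw]
RT 120: heading 0 -> 240
RT 120: heading 240 -> 120
PD: pen down
RT 45: heading 120 -> 75
FD 13: (-1,0) -> (2.365,12.557) [heading=75, draw]
FD 4: (2.365,12.557) -> (3.4,16.421) [heading=75, draw]
Final: pos=(3.4,16.421), heading=75, 3 segment(s) drawn
Waypoints (4 total):
(0, 0)
(-1, 0)
(2.365, 12.557)
(3.4, 16.421)

Answer: (0, 0)
(-1, 0)
(2.365, 12.557)
(3.4, 16.421)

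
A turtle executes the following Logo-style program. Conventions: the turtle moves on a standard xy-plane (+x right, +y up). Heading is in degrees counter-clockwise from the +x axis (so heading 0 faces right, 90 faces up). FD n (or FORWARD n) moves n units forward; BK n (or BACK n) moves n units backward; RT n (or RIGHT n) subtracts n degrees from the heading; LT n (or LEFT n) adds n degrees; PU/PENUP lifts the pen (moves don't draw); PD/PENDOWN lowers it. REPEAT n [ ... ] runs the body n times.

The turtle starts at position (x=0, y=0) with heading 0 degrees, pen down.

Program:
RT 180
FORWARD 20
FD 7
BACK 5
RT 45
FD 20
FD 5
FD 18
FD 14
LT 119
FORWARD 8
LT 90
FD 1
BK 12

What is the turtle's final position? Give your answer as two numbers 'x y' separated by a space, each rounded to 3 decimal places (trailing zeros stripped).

Answer: -75.084 35.647

Derivation:
Executing turtle program step by step:
Start: pos=(0,0), heading=0, pen down
RT 180: heading 0 -> 180
FD 20: (0,0) -> (-20,0) [heading=180, draw]
FD 7: (-20,0) -> (-27,0) [heading=180, draw]
BK 5: (-27,0) -> (-22,0) [heading=180, draw]
RT 45: heading 180 -> 135
FD 20: (-22,0) -> (-36.142,14.142) [heading=135, draw]
FD 5: (-36.142,14.142) -> (-39.678,17.678) [heading=135, draw]
FD 18: (-39.678,17.678) -> (-52.406,30.406) [heading=135, draw]
FD 14: (-52.406,30.406) -> (-62.305,40.305) [heading=135, draw]
LT 119: heading 135 -> 254
FD 8: (-62.305,40.305) -> (-64.51,32.615) [heading=254, draw]
LT 90: heading 254 -> 344
FD 1: (-64.51,32.615) -> (-63.549,32.339) [heading=344, draw]
BK 12: (-63.549,32.339) -> (-75.084,35.647) [heading=344, draw]
Final: pos=(-75.084,35.647), heading=344, 10 segment(s) drawn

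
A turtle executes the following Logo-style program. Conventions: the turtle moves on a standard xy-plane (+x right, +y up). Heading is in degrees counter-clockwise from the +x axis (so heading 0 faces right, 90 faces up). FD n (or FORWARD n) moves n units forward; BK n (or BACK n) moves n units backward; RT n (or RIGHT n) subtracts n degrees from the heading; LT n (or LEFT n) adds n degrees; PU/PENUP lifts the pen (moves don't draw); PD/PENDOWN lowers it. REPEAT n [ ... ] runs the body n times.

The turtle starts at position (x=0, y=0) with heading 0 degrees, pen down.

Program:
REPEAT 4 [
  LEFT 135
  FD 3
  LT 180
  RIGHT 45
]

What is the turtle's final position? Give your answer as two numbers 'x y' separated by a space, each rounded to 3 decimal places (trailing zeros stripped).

Executing turtle program step by step:
Start: pos=(0,0), heading=0, pen down
REPEAT 4 [
  -- iteration 1/4 --
  LT 135: heading 0 -> 135
  FD 3: (0,0) -> (-2.121,2.121) [heading=135, draw]
  LT 180: heading 135 -> 315
  RT 45: heading 315 -> 270
  -- iteration 2/4 --
  LT 135: heading 270 -> 45
  FD 3: (-2.121,2.121) -> (0,4.243) [heading=45, draw]
  LT 180: heading 45 -> 225
  RT 45: heading 225 -> 180
  -- iteration 3/4 --
  LT 135: heading 180 -> 315
  FD 3: (0,4.243) -> (2.121,2.121) [heading=315, draw]
  LT 180: heading 315 -> 135
  RT 45: heading 135 -> 90
  -- iteration 4/4 --
  LT 135: heading 90 -> 225
  FD 3: (2.121,2.121) -> (0,0) [heading=225, draw]
  LT 180: heading 225 -> 45
  RT 45: heading 45 -> 0
]
Final: pos=(0,0), heading=0, 4 segment(s) drawn

Answer: 0 0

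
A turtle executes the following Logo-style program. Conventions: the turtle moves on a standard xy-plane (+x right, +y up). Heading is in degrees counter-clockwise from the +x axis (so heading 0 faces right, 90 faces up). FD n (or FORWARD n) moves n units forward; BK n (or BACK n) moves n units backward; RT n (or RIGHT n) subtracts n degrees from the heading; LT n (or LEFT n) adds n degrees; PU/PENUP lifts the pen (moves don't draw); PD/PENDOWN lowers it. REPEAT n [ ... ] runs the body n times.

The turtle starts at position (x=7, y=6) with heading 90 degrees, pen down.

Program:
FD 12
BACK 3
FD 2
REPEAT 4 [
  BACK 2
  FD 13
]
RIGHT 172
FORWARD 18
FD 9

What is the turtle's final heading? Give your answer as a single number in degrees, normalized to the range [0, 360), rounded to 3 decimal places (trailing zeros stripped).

Answer: 278

Derivation:
Executing turtle program step by step:
Start: pos=(7,6), heading=90, pen down
FD 12: (7,6) -> (7,18) [heading=90, draw]
BK 3: (7,18) -> (7,15) [heading=90, draw]
FD 2: (7,15) -> (7,17) [heading=90, draw]
REPEAT 4 [
  -- iteration 1/4 --
  BK 2: (7,17) -> (7,15) [heading=90, draw]
  FD 13: (7,15) -> (7,28) [heading=90, draw]
  -- iteration 2/4 --
  BK 2: (7,28) -> (7,26) [heading=90, draw]
  FD 13: (7,26) -> (7,39) [heading=90, draw]
  -- iteration 3/4 --
  BK 2: (7,39) -> (7,37) [heading=90, draw]
  FD 13: (7,37) -> (7,50) [heading=90, draw]
  -- iteration 4/4 --
  BK 2: (7,50) -> (7,48) [heading=90, draw]
  FD 13: (7,48) -> (7,61) [heading=90, draw]
]
RT 172: heading 90 -> 278
FD 18: (7,61) -> (9.505,43.175) [heading=278, draw]
FD 9: (9.505,43.175) -> (10.758,34.263) [heading=278, draw]
Final: pos=(10.758,34.263), heading=278, 13 segment(s) drawn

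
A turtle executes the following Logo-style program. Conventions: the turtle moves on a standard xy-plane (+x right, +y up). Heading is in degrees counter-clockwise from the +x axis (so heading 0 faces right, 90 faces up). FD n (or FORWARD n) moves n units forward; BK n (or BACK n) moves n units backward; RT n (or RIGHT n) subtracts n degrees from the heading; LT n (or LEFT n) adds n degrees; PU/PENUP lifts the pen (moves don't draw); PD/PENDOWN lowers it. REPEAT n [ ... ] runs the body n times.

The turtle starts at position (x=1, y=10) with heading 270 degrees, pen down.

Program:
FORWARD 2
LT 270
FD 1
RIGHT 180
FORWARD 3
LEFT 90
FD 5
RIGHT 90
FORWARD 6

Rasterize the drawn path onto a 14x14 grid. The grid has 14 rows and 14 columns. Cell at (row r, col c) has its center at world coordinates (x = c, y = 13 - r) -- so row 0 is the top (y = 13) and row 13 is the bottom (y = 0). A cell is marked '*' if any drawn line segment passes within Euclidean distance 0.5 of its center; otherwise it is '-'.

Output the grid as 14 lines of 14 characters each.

Answer: ---*******----
---*----------
---*----------
-*-*----------
-*-*----------
****----------
--------------
--------------
--------------
--------------
--------------
--------------
--------------
--------------

Derivation:
Segment 0: (1,10) -> (1,8)
Segment 1: (1,8) -> (-0,8)
Segment 2: (-0,8) -> (3,8)
Segment 3: (3,8) -> (3,13)
Segment 4: (3,13) -> (9,13)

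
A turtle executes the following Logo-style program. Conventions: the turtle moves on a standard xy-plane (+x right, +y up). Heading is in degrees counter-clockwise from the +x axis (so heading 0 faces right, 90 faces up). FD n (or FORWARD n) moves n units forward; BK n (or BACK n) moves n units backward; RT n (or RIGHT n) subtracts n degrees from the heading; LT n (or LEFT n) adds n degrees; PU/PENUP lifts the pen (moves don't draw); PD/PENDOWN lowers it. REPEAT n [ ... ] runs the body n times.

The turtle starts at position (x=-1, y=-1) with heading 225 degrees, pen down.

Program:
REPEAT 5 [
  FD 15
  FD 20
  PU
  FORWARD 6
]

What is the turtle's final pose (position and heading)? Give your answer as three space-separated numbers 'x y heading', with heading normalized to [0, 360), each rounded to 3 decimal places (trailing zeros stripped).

Executing turtle program step by step:
Start: pos=(-1,-1), heading=225, pen down
REPEAT 5 [
  -- iteration 1/5 --
  FD 15: (-1,-1) -> (-11.607,-11.607) [heading=225, draw]
  FD 20: (-11.607,-11.607) -> (-25.749,-25.749) [heading=225, draw]
  PU: pen up
  FD 6: (-25.749,-25.749) -> (-29.991,-29.991) [heading=225, move]
  -- iteration 2/5 --
  FD 15: (-29.991,-29.991) -> (-40.598,-40.598) [heading=225, move]
  FD 20: (-40.598,-40.598) -> (-54.74,-54.74) [heading=225, move]
  PU: pen up
  FD 6: (-54.74,-54.74) -> (-58.983,-58.983) [heading=225, move]
  -- iteration 3/5 --
  FD 15: (-58.983,-58.983) -> (-69.589,-69.589) [heading=225, move]
  FD 20: (-69.589,-69.589) -> (-83.731,-83.731) [heading=225, move]
  PU: pen up
  FD 6: (-83.731,-83.731) -> (-87.974,-87.974) [heading=225, move]
  -- iteration 4/5 --
  FD 15: (-87.974,-87.974) -> (-98.581,-98.581) [heading=225, move]
  FD 20: (-98.581,-98.581) -> (-112.723,-112.723) [heading=225, move]
  PU: pen up
  FD 6: (-112.723,-112.723) -> (-116.966,-116.966) [heading=225, move]
  -- iteration 5/5 --
  FD 15: (-116.966,-116.966) -> (-127.572,-127.572) [heading=225, move]
  FD 20: (-127.572,-127.572) -> (-141.714,-141.714) [heading=225, move]
  PU: pen up
  FD 6: (-141.714,-141.714) -> (-145.957,-145.957) [heading=225, move]
]
Final: pos=(-145.957,-145.957), heading=225, 2 segment(s) drawn

Answer: -145.957 -145.957 225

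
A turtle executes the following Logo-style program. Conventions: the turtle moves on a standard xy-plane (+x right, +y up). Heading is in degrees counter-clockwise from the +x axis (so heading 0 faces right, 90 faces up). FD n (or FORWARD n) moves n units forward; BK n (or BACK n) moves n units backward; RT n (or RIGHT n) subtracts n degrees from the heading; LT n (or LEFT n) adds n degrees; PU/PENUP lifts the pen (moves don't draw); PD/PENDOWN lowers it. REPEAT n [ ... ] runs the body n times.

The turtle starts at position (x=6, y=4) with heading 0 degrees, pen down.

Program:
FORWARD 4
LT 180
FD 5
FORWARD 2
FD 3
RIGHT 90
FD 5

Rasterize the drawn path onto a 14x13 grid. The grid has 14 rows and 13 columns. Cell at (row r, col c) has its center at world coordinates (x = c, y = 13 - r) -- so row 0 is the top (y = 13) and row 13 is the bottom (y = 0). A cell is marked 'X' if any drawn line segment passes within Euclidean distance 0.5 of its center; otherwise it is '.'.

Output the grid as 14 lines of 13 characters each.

Answer: .............
.............
.............
.............
X............
X............
X............
X............
X............
XXXXXXXXXXX..
.............
.............
.............
.............

Derivation:
Segment 0: (6,4) -> (10,4)
Segment 1: (10,4) -> (5,4)
Segment 2: (5,4) -> (3,4)
Segment 3: (3,4) -> (0,4)
Segment 4: (0,4) -> (0,9)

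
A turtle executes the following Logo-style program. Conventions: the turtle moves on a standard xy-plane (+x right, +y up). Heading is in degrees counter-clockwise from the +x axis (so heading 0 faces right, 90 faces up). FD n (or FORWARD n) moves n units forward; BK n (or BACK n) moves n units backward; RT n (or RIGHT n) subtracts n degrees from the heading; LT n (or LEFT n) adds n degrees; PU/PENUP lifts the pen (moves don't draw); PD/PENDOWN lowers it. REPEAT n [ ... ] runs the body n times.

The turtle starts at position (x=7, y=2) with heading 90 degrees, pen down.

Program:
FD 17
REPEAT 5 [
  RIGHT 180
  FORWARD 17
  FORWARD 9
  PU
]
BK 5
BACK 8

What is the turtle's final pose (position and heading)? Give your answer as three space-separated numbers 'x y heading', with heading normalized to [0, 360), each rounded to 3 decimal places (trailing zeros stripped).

Executing turtle program step by step:
Start: pos=(7,2), heading=90, pen down
FD 17: (7,2) -> (7,19) [heading=90, draw]
REPEAT 5 [
  -- iteration 1/5 --
  RT 180: heading 90 -> 270
  FD 17: (7,19) -> (7,2) [heading=270, draw]
  FD 9: (7,2) -> (7,-7) [heading=270, draw]
  PU: pen up
  -- iteration 2/5 --
  RT 180: heading 270 -> 90
  FD 17: (7,-7) -> (7,10) [heading=90, move]
  FD 9: (7,10) -> (7,19) [heading=90, move]
  PU: pen up
  -- iteration 3/5 --
  RT 180: heading 90 -> 270
  FD 17: (7,19) -> (7,2) [heading=270, move]
  FD 9: (7,2) -> (7,-7) [heading=270, move]
  PU: pen up
  -- iteration 4/5 --
  RT 180: heading 270 -> 90
  FD 17: (7,-7) -> (7,10) [heading=90, move]
  FD 9: (7,10) -> (7,19) [heading=90, move]
  PU: pen up
  -- iteration 5/5 --
  RT 180: heading 90 -> 270
  FD 17: (7,19) -> (7,2) [heading=270, move]
  FD 9: (7,2) -> (7,-7) [heading=270, move]
  PU: pen up
]
BK 5: (7,-7) -> (7,-2) [heading=270, move]
BK 8: (7,-2) -> (7,6) [heading=270, move]
Final: pos=(7,6), heading=270, 3 segment(s) drawn

Answer: 7 6 270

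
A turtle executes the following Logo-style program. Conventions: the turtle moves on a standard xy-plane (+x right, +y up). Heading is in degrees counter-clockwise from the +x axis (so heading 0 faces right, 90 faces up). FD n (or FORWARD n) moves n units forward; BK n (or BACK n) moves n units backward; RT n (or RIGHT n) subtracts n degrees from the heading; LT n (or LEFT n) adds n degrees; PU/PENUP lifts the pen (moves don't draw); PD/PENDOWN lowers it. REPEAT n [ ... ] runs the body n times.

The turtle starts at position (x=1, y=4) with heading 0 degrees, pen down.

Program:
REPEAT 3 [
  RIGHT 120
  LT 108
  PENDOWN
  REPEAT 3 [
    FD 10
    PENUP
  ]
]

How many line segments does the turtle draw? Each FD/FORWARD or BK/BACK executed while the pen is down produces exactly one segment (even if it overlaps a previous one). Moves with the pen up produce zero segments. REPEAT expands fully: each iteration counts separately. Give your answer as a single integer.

Answer: 3

Derivation:
Executing turtle program step by step:
Start: pos=(1,4), heading=0, pen down
REPEAT 3 [
  -- iteration 1/3 --
  RT 120: heading 0 -> 240
  LT 108: heading 240 -> 348
  PD: pen down
  REPEAT 3 [
    -- iteration 1/3 --
    FD 10: (1,4) -> (10.781,1.921) [heading=348, draw]
    PU: pen up
    -- iteration 2/3 --
    FD 10: (10.781,1.921) -> (20.563,-0.158) [heading=348, move]
    PU: pen up
    -- iteration 3/3 --
    FD 10: (20.563,-0.158) -> (30.344,-2.237) [heading=348, move]
    PU: pen up
  ]
  -- iteration 2/3 --
  RT 120: heading 348 -> 228
  LT 108: heading 228 -> 336
  PD: pen down
  REPEAT 3 [
    -- iteration 1/3 --
    FD 10: (30.344,-2.237) -> (39.48,-6.305) [heading=336, draw]
    PU: pen up
    -- iteration 2/3 --
    FD 10: (39.48,-6.305) -> (48.615,-10.372) [heading=336, move]
    PU: pen up
    -- iteration 3/3 --
    FD 10: (48.615,-10.372) -> (57.751,-14.439) [heading=336, move]
    PU: pen up
  ]
  -- iteration 3/3 --
  RT 120: heading 336 -> 216
  LT 108: heading 216 -> 324
  PD: pen down
  REPEAT 3 [
    -- iteration 1/3 --
    FD 10: (57.751,-14.439) -> (65.841,-20.317) [heading=324, draw]
    PU: pen up
    -- iteration 2/3 --
    FD 10: (65.841,-20.317) -> (73.931,-26.195) [heading=324, move]
    PU: pen up
    -- iteration 3/3 --
    FD 10: (73.931,-26.195) -> (82.021,-32.073) [heading=324, move]
    PU: pen up
  ]
]
Final: pos=(82.021,-32.073), heading=324, 3 segment(s) drawn
Segments drawn: 3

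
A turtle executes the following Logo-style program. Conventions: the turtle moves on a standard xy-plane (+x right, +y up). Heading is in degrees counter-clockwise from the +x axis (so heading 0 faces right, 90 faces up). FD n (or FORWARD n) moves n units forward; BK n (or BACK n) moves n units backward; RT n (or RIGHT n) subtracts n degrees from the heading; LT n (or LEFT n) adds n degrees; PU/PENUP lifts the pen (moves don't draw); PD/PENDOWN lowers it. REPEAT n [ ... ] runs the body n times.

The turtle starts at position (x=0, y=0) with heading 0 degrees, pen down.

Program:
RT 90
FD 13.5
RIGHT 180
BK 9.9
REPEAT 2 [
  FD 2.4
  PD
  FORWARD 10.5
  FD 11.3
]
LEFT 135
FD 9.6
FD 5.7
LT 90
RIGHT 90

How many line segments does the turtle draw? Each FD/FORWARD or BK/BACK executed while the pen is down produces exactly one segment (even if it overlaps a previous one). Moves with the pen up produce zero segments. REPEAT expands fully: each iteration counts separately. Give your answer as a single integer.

Answer: 10

Derivation:
Executing turtle program step by step:
Start: pos=(0,0), heading=0, pen down
RT 90: heading 0 -> 270
FD 13.5: (0,0) -> (0,-13.5) [heading=270, draw]
RT 180: heading 270 -> 90
BK 9.9: (0,-13.5) -> (0,-23.4) [heading=90, draw]
REPEAT 2 [
  -- iteration 1/2 --
  FD 2.4: (0,-23.4) -> (0,-21) [heading=90, draw]
  PD: pen down
  FD 10.5: (0,-21) -> (0,-10.5) [heading=90, draw]
  FD 11.3: (0,-10.5) -> (0,0.8) [heading=90, draw]
  -- iteration 2/2 --
  FD 2.4: (0,0.8) -> (0,3.2) [heading=90, draw]
  PD: pen down
  FD 10.5: (0,3.2) -> (0,13.7) [heading=90, draw]
  FD 11.3: (0,13.7) -> (0,25) [heading=90, draw]
]
LT 135: heading 90 -> 225
FD 9.6: (0,25) -> (-6.788,18.212) [heading=225, draw]
FD 5.7: (-6.788,18.212) -> (-10.819,14.181) [heading=225, draw]
LT 90: heading 225 -> 315
RT 90: heading 315 -> 225
Final: pos=(-10.819,14.181), heading=225, 10 segment(s) drawn
Segments drawn: 10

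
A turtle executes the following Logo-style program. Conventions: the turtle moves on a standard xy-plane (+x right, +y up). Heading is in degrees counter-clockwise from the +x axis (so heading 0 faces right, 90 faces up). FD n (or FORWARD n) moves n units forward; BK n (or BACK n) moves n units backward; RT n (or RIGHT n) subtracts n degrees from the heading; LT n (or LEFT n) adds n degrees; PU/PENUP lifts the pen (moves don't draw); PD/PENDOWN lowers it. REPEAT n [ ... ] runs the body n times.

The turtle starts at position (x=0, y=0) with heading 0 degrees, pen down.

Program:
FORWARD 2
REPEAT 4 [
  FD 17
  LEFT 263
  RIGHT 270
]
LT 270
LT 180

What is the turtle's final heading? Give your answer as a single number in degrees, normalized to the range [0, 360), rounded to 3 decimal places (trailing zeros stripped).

Executing turtle program step by step:
Start: pos=(0,0), heading=0, pen down
FD 2: (0,0) -> (2,0) [heading=0, draw]
REPEAT 4 [
  -- iteration 1/4 --
  FD 17: (2,0) -> (19,0) [heading=0, draw]
  LT 263: heading 0 -> 263
  RT 270: heading 263 -> 353
  -- iteration 2/4 --
  FD 17: (19,0) -> (35.873,-2.072) [heading=353, draw]
  LT 263: heading 353 -> 256
  RT 270: heading 256 -> 346
  -- iteration 3/4 --
  FD 17: (35.873,-2.072) -> (52.368,-6.184) [heading=346, draw]
  LT 263: heading 346 -> 249
  RT 270: heading 249 -> 339
  -- iteration 4/4 --
  FD 17: (52.368,-6.184) -> (68.239,-12.277) [heading=339, draw]
  LT 263: heading 339 -> 242
  RT 270: heading 242 -> 332
]
LT 270: heading 332 -> 242
LT 180: heading 242 -> 62
Final: pos=(68.239,-12.277), heading=62, 5 segment(s) drawn

Answer: 62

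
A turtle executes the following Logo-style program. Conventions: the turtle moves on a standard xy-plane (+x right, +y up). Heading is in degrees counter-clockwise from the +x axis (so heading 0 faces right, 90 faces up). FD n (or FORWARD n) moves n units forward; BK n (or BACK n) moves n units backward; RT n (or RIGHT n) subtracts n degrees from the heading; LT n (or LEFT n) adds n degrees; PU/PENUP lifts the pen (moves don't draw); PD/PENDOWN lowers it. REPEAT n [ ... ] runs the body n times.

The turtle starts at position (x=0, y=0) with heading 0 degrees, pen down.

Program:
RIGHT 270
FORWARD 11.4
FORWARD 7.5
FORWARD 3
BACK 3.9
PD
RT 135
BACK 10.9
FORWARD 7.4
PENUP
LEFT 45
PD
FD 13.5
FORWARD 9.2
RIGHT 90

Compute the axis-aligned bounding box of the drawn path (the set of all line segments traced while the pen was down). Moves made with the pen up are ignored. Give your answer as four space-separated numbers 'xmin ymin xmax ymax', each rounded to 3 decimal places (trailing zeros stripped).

Executing turtle program step by step:
Start: pos=(0,0), heading=0, pen down
RT 270: heading 0 -> 90
FD 11.4: (0,0) -> (0,11.4) [heading=90, draw]
FD 7.5: (0,11.4) -> (0,18.9) [heading=90, draw]
FD 3: (0,18.9) -> (0,21.9) [heading=90, draw]
BK 3.9: (0,21.9) -> (0,18) [heading=90, draw]
PD: pen down
RT 135: heading 90 -> 315
BK 10.9: (0,18) -> (-7.707,25.707) [heading=315, draw]
FD 7.4: (-7.707,25.707) -> (-2.475,20.475) [heading=315, draw]
PU: pen up
LT 45: heading 315 -> 0
PD: pen down
FD 13.5: (-2.475,20.475) -> (11.025,20.475) [heading=0, draw]
FD 9.2: (11.025,20.475) -> (20.225,20.475) [heading=0, draw]
RT 90: heading 0 -> 270
Final: pos=(20.225,20.475), heading=270, 8 segment(s) drawn

Segment endpoints: x in {-7.707, -2.475, 0, 0, 0, 0, 0, 11.025, 20.225}, y in {0, 11.4, 18, 18.9, 20.475, 20.475, 20.475, 21.9, 25.707}
xmin=-7.707, ymin=0, xmax=20.225, ymax=25.707

Answer: -7.707 0 20.225 25.707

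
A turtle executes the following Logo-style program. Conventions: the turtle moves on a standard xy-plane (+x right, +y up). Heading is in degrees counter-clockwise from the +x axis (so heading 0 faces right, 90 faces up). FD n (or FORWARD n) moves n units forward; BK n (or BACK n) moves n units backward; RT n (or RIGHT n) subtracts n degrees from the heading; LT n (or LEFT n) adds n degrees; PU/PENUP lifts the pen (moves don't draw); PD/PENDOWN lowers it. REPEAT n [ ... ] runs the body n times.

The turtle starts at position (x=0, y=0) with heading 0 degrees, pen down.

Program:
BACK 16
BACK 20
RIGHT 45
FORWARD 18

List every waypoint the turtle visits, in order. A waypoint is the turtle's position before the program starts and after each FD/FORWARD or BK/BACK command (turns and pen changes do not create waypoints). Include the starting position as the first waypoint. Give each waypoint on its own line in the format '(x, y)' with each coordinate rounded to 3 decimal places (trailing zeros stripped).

Answer: (0, 0)
(-16, 0)
(-36, 0)
(-23.272, -12.728)

Derivation:
Executing turtle program step by step:
Start: pos=(0,0), heading=0, pen down
BK 16: (0,0) -> (-16,0) [heading=0, draw]
BK 20: (-16,0) -> (-36,0) [heading=0, draw]
RT 45: heading 0 -> 315
FD 18: (-36,0) -> (-23.272,-12.728) [heading=315, draw]
Final: pos=(-23.272,-12.728), heading=315, 3 segment(s) drawn
Waypoints (4 total):
(0, 0)
(-16, 0)
(-36, 0)
(-23.272, -12.728)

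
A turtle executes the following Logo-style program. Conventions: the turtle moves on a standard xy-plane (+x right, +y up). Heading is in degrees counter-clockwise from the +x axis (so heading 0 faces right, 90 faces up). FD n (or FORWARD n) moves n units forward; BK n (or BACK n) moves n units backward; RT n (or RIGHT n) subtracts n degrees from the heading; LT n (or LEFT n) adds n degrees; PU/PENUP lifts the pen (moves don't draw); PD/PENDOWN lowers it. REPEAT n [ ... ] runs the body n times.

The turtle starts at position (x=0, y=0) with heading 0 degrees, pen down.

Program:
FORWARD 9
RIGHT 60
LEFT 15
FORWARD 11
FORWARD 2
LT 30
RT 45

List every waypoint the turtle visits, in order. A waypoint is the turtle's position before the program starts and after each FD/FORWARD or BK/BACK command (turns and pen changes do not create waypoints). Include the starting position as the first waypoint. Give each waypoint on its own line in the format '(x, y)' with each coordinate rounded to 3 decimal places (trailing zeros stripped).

Executing turtle program step by step:
Start: pos=(0,0), heading=0, pen down
FD 9: (0,0) -> (9,0) [heading=0, draw]
RT 60: heading 0 -> 300
LT 15: heading 300 -> 315
FD 11: (9,0) -> (16.778,-7.778) [heading=315, draw]
FD 2: (16.778,-7.778) -> (18.192,-9.192) [heading=315, draw]
LT 30: heading 315 -> 345
RT 45: heading 345 -> 300
Final: pos=(18.192,-9.192), heading=300, 3 segment(s) drawn
Waypoints (4 total):
(0, 0)
(9, 0)
(16.778, -7.778)
(18.192, -9.192)

Answer: (0, 0)
(9, 0)
(16.778, -7.778)
(18.192, -9.192)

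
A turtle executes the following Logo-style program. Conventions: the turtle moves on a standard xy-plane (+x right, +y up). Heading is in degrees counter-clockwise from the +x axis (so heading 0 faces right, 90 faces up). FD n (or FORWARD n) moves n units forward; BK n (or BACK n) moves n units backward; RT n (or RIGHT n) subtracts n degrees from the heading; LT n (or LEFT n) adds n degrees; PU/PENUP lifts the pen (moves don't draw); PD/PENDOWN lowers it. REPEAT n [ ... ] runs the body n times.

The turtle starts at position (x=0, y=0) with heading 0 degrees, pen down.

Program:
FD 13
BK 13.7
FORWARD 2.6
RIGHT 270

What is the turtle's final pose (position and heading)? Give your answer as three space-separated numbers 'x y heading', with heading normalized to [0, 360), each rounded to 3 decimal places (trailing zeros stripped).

Executing turtle program step by step:
Start: pos=(0,0), heading=0, pen down
FD 13: (0,0) -> (13,0) [heading=0, draw]
BK 13.7: (13,0) -> (-0.7,0) [heading=0, draw]
FD 2.6: (-0.7,0) -> (1.9,0) [heading=0, draw]
RT 270: heading 0 -> 90
Final: pos=(1.9,0), heading=90, 3 segment(s) drawn

Answer: 1.9 0 90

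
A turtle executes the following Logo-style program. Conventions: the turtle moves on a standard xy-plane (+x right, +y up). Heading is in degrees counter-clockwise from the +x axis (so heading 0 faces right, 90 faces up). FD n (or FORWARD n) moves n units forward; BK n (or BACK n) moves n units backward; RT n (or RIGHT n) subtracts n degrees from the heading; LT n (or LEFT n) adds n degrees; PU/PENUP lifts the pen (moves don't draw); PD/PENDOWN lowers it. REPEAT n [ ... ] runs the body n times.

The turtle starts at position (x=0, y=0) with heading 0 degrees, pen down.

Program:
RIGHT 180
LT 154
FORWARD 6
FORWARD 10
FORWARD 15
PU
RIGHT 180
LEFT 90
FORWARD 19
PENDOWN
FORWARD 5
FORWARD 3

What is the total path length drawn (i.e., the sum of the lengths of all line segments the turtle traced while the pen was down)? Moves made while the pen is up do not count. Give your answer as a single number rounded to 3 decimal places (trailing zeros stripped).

Executing turtle program step by step:
Start: pos=(0,0), heading=0, pen down
RT 180: heading 0 -> 180
LT 154: heading 180 -> 334
FD 6: (0,0) -> (5.393,-2.63) [heading=334, draw]
FD 10: (5.393,-2.63) -> (14.381,-7.014) [heading=334, draw]
FD 15: (14.381,-7.014) -> (27.863,-13.59) [heading=334, draw]
PU: pen up
RT 180: heading 334 -> 154
LT 90: heading 154 -> 244
FD 19: (27.863,-13.59) -> (19.534,-30.667) [heading=244, move]
PD: pen down
FD 5: (19.534,-30.667) -> (17.342,-35.161) [heading=244, draw]
FD 3: (17.342,-35.161) -> (16.027,-37.857) [heading=244, draw]
Final: pos=(16.027,-37.857), heading=244, 5 segment(s) drawn

Segment lengths:
  seg 1: (0,0) -> (5.393,-2.63), length = 6
  seg 2: (5.393,-2.63) -> (14.381,-7.014), length = 10
  seg 3: (14.381,-7.014) -> (27.863,-13.59), length = 15
  seg 4: (19.534,-30.667) -> (17.342,-35.161), length = 5
  seg 5: (17.342,-35.161) -> (16.027,-37.857), length = 3
Total = 39

Answer: 39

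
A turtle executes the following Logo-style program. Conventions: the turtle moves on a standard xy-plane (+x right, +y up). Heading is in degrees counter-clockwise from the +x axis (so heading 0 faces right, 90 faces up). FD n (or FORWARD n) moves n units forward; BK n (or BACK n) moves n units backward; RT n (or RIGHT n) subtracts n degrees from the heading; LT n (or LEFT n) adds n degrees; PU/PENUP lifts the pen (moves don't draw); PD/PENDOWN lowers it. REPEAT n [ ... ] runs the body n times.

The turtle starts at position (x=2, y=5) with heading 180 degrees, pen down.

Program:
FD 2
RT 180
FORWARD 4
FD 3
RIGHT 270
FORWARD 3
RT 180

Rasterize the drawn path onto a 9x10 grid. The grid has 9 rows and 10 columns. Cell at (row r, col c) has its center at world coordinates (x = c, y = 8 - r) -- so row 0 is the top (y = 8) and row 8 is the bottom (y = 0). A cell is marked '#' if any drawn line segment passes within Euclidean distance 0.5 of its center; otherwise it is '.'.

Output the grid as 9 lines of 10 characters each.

Segment 0: (2,5) -> (0,5)
Segment 1: (0,5) -> (4,5)
Segment 2: (4,5) -> (7,5)
Segment 3: (7,5) -> (7,8)

Answer: .......#..
.......#..
.......#..
########..
..........
..........
..........
..........
..........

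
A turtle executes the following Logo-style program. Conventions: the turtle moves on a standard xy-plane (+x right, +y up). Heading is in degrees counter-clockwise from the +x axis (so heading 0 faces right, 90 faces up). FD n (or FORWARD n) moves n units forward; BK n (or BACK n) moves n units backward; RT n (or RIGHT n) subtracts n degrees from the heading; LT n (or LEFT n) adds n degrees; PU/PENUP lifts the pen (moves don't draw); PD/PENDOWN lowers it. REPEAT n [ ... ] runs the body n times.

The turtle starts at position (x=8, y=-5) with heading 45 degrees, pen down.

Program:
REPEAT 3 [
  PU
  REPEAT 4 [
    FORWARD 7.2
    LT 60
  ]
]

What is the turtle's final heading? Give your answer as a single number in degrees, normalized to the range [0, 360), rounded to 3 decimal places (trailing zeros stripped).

Executing turtle program step by step:
Start: pos=(8,-5), heading=45, pen down
REPEAT 3 [
  -- iteration 1/3 --
  PU: pen up
  REPEAT 4 [
    -- iteration 1/4 --
    FD 7.2: (8,-5) -> (13.091,0.091) [heading=45, move]
    LT 60: heading 45 -> 105
    -- iteration 2/4 --
    FD 7.2: (13.091,0.091) -> (11.228,7.046) [heading=105, move]
    LT 60: heading 105 -> 165
    -- iteration 3/4 --
    FD 7.2: (11.228,7.046) -> (4.273,8.909) [heading=165, move]
    LT 60: heading 165 -> 225
    -- iteration 4/4 --
    FD 7.2: (4.273,8.909) -> (-0.818,3.818) [heading=225, move]
    LT 60: heading 225 -> 285
  ]
  -- iteration 2/3 --
  PU: pen up
  REPEAT 4 [
    -- iteration 1/4 --
    FD 7.2: (-0.818,3.818) -> (1.045,-3.137) [heading=285, move]
    LT 60: heading 285 -> 345
    -- iteration 2/4 --
    FD 7.2: (1.045,-3.137) -> (8,-5) [heading=345, move]
    LT 60: heading 345 -> 45
    -- iteration 3/4 --
    FD 7.2: (8,-5) -> (13.091,0.091) [heading=45, move]
    LT 60: heading 45 -> 105
    -- iteration 4/4 --
    FD 7.2: (13.091,0.091) -> (11.228,7.046) [heading=105, move]
    LT 60: heading 105 -> 165
  ]
  -- iteration 3/3 --
  PU: pen up
  REPEAT 4 [
    -- iteration 1/4 --
    FD 7.2: (11.228,7.046) -> (4.273,8.909) [heading=165, move]
    LT 60: heading 165 -> 225
    -- iteration 2/4 --
    FD 7.2: (4.273,8.909) -> (-0.818,3.818) [heading=225, move]
    LT 60: heading 225 -> 285
    -- iteration 3/4 --
    FD 7.2: (-0.818,3.818) -> (1.045,-3.137) [heading=285, move]
    LT 60: heading 285 -> 345
    -- iteration 4/4 --
    FD 7.2: (1.045,-3.137) -> (8,-5) [heading=345, move]
    LT 60: heading 345 -> 45
  ]
]
Final: pos=(8,-5), heading=45, 0 segment(s) drawn

Answer: 45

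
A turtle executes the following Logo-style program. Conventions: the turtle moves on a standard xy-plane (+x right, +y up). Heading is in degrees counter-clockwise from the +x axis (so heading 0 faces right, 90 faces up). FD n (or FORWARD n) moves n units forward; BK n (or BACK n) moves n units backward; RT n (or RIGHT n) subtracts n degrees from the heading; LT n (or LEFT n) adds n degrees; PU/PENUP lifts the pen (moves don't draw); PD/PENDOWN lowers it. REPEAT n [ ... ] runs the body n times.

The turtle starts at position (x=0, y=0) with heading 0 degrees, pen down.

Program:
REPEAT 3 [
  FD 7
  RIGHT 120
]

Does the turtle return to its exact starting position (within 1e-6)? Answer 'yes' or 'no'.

Executing turtle program step by step:
Start: pos=(0,0), heading=0, pen down
REPEAT 3 [
  -- iteration 1/3 --
  FD 7: (0,0) -> (7,0) [heading=0, draw]
  RT 120: heading 0 -> 240
  -- iteration 2/3 --
  FD 7: (7,0) -> (3.5,-6.062) [heading=240, draw]
  RT 120: heading 240 -> 120
  -- iteration 3/3 --
  FD 7: (3.5,-6.062) -> (0,0) [heading=120, draw]
  RT 120: heading 120 -> 0
]
Final: pos=(0,0), heading=0, 3 segment(s) drawn

Start position: (0, 0)
Final position: (0, 0)
Distance = 0; < 1e-6 -> CLOSED

Answer: yes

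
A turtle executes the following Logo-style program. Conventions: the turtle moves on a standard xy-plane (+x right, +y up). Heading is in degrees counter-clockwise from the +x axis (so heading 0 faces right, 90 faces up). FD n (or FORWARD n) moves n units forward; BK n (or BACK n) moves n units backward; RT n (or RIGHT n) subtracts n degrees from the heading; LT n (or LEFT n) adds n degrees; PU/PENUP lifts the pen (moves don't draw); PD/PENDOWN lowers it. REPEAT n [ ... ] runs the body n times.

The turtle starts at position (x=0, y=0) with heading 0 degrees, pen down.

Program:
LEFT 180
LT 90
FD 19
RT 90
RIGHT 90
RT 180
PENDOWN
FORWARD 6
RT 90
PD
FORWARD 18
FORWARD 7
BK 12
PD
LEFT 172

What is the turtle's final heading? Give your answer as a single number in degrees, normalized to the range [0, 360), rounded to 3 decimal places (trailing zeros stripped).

Executing turtle program step by step:
Start: pos=(0,0), heading=0, pen down
LT 180: heading 0 -> 180
LT 90: heading 180 -> 270
FD 19: (0,0) -> (0,-19) [heading=270, draw]
RT 90: heading 270 -> 180
RT 90: heading 180 -> 90
RT 180: heading 90 -> 270
PD: pen down
FD 6: (0,-19) -> (0,-25) [heading=270, draw]
RT 90: heading 270 -> 180
PD: pen down
FD 18: (0,-25) -> (-18,-25) [heading=180, draw]
FD 7: (-18,-25) -> (-25,-25) [heading=180, draw]
BK 12: (-25,-25) -> (-13,-25) [heading=180, draw]
PD: pen down
LT 172: heading 180 -> 352
Final: pos=(-13,-25), heading=352, 5 segment(s) drawn

Answer: 352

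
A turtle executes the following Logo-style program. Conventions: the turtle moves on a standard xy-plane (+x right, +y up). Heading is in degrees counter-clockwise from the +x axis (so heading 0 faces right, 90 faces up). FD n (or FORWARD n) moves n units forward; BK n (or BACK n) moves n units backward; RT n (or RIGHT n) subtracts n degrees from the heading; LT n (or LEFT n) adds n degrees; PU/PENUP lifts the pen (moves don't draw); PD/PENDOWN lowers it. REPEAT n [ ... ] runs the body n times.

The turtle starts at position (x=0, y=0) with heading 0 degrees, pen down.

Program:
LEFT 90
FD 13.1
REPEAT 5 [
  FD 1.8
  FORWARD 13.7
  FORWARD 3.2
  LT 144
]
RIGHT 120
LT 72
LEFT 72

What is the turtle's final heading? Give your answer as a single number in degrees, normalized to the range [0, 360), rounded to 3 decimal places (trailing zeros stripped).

Executing turtle program step by step:
Start: pos=(0,0), heading=0, pen down
LT 90: heading 0 -> 90
FD 13.1: (0,0) -> (0,13.1) [heading=90, draw]
REPEAT 5 [
  -- iteration 1/5 --
  FD 1.8: (0,13.1) -> (0,14.9) [heading=90, draw]
  FD 13.7: (0,14.9) -> (0,28.6) [heading=90, draw]
  FD 3.2: (0,28.6) -> (0,31.8) [heading=90, draw]
  LT 144: heading 90 -> 234
  -- iteration 2/5 --
  FD 1.8: (0,31.8) -> (-1.058,30.344) [heading=234, draw]
  FD 13.7: (-1.058,30.344) -> (-9.111,19.26) [heading=234, draw]
  FD 3.2: (-9.111,19.26) -> (-10.992,16.671) [heading=234, draw]
  LT 144: heading 234 -> 18
  -- iteration 3/5 --
  FD 1.8: (-10.992,16.671) -> (-9.28,17.228) [heading=18, draw]
  FD 13.7: (-9.28,17.228) -> (3.75,21.461) [heading=18, draw]
  FD 3.2: (3.75,21.461) -> (6.793,22.45) [heading=18, draw]
  LT 144: heading 18 -> 162
  -- iteration 4/5 --
  FD 1.8: (6.793,22.45) -> (5.081,23.006) [heading=162, draw]
  FD 13.7: (5.081,23.006) -> (-7.948,27.24) [heading=162, draw]
  FD 3.2: (-7.948,27.24) -> (-10.992,28.229) [heading=162, draw]
  LT 144: heading 162 -> 306
  -- iteration 5/5 --
  FD 1.8: (-10.992,28.229) -> (-9.934,26.772) [heading=306, draw]
  FD 13.7: (-9.934,26.772) -> (-1.881,15.689) [heading=306, draw]
  FD 3.2: (-1.881,15.689) -> (0,13.1) [heading=306, draw]
  LT 144: heading 306 -> 90
]
RT 120: heading 90 -> 330
LT 72: heading 330 -> 42
LT 72: heading 42 -> 114
Final: pos=(0,13.1), heading=114, 16 segment(s) drawn

Answer: 114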